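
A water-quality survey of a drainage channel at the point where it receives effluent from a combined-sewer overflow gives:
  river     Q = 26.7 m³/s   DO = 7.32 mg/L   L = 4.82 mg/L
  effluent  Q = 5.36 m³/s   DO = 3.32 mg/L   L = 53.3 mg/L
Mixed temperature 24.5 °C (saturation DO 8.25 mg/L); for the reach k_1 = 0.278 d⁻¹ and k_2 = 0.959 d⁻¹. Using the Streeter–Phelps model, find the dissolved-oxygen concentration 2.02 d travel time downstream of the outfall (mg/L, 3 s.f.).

Mixed DO = (26.7×7.32 + 5.36×3.32)/(26.7+5.36) = 213.2/32.06 = 6.651 mg/L.
Mixed L₀ = (26.7×4.82 + 5.36×53.3)/(32.06) = 414.4/32.06 = 12.93 mg/L.
Initial deficit D₀ = C_s − DO₀ = 8.25 − 6.651 = 1.599 mg/L.
D(2.02) = [0.278×12.93/(0.959−0.278)](e^(−0.278×2.02) − e^(−0.959×2.02)) + 1.599 e^(−0.959×2.02)
= 5.276 × (0.5703 − 0.1441) + 1.599 × 0.1441 = 2.479 mg/L.
DO = 8.25 − 2.479 = 5.771 mg/L.

DO ≈ 5.77 mg/L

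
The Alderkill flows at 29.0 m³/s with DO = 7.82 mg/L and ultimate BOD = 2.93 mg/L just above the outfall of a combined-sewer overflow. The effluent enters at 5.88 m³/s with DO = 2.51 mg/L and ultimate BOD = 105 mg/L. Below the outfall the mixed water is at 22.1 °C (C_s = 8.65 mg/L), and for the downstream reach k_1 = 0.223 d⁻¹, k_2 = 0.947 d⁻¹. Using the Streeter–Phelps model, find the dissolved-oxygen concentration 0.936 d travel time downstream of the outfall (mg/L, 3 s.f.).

Mixed DO = (29.0×7.82 + 5.88×2.51)/(29.0+5.88) = 241.5/34.88 = 6.925 mg/L.
Mixed L₀ = (29.0×2.93 + 5.88×105)/(34.88) = 702.4/34.88 = 20.14 mg/L.
Initial deficit D₀ = C_s − DO₀ = 8.65 − 6.925 = 1.725 mg/L.
D(0.936) = [0.223×20.14/(0.947−0.223)](e^(−0.223×0.936) − e^(−0.947×0.936)) + 1.725 e^(−0.947×0.936)
= 6.202 × (0.8116 − 0.4121) + 1.725 × 0.4121 = 3.189 mg/L.
DO = 8.65 − 3.189 = 5.461 mg/L.

DO ≈ 5.46 mg/L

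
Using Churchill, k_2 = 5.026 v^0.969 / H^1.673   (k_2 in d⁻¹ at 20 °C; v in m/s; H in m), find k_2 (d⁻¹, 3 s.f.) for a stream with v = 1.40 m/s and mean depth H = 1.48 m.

k_2 ≈ 3.61 d⁻¹

k_2 = 5.026 × 1.40^0.969 / 1.48^1.673 = 5.026 × 1.385 / 1.927 = 3.614 d⁻¹.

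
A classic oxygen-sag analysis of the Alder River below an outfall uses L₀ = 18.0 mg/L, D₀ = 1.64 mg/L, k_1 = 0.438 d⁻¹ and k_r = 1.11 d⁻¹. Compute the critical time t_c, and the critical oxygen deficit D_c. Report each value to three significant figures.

With k_r/k_1 = 2.534 and 1 − D₀(k_r−k_1)/(k_1 L₀) = 0.8602,
t_c = ln(2.534 × 0.8602) / (1.11 − 0.438) = ln(2.180) / 0.6720 = 0.7793/0.6720 = 1.160 d.
D_c = (k_1/k_r) L₀ e^(−k_1 t_c) = (0.438/1.11) × 18.0 × e^(−0.438×1.160) = 0.3946 × 18.0 × 0.6017 = 4.274 mg/L.

t_c ≈ 1.16 d; D_c ≈ 4.27 mg/L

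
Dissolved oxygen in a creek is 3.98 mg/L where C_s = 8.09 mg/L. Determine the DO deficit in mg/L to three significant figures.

D ≈ 4.11 mg/L

D = C_s − C = 8.09 − 3.98 = 4.11 mg/L.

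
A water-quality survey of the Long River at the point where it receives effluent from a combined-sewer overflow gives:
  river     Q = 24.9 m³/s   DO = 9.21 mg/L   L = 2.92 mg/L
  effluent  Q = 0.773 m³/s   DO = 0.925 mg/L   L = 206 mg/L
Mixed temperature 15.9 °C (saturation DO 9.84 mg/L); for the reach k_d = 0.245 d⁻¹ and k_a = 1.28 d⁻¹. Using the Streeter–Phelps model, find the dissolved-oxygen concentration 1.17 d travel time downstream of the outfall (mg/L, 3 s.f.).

Mixed DO = (24.9×9.21 + 0.773×0.925)/(24.9+0.773) = 230.0/25.67 = 8.961 mg/L.
Mixed L₀ = (24.9×2.92 + 0.773×206)/(25.67) = 231.9/25.67 = 9.035 mg/L.
Initial deficit D₀ = C_s − DO₀ = 9.84 − 8.961 = 0.8795 mg/L.
D(1.17) = [0.245×9.035/(1.28−0.245)](e^(−0.245×1.17) − e^(−1.28×1.17)) + 0.8795 e^(−1.28×1.17)
= 2.139 × (0.7508 − 0.2237) + 0.8795 × 0.2237 = 1.324 mg/L.
DO = 9.84 − 1.324 = 8.516 mg/L.

DO ≈ 8.52 mg/L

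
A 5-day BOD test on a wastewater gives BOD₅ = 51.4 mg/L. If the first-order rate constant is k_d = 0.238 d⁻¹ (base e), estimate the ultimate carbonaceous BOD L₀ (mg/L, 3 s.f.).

L₀ ≈ 73.9 mg/L

BOD₅ = L₀(1 − e^(−5k_d)) ⇒ L₀ = BOD₅ / (1 − e^(−5×0.238))
= 51.4 / (1 − 0.3042) = 51.4 / 0.6958 = 73.87 mg/L.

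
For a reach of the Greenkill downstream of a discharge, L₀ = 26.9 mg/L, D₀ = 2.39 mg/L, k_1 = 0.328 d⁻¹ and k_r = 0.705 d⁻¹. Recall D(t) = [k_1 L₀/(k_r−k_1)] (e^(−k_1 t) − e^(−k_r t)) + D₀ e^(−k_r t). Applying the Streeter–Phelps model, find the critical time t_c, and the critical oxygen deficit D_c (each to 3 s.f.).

At the critical point dD/dt = 0, so k_1 L₀ e^(−k_1 t) = k_r D. Substituting D(t) from the Streeter–Phelps equation and solving for t gives
t_c = ln[(k_r/k_1)(1 − D₀(k_r−k_1)/(k_1 L₀))] / (k_r−k_1).
Here k_r−k_1 = 0.3770 d⁻¹ and 1 − D₀(k_r−k_1)/(k_1 L₀) = 1 − 2.39×0.3770/(0.328×26.9) = 0.8979, so
t_c = ln(2.149 × 0.8979) / 0.3770 = 0.6575 / 0.3770 = 1.744 d.
L(t_c) = L₀ e^(−k_1 t_c) = 26.9 × 0.5644 = 15.18 mg/L, and at the critical point k_r D_c = k_1 L, so D_c = (0.328/0.705) × 15.18 = 7.063 mg/L.

t_c ≈ 1.74 d; D_c ≈ 7.06 mg/L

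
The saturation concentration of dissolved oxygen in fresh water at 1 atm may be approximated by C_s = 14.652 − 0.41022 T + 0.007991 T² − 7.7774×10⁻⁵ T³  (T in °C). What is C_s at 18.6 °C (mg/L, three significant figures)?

C_s = 14.652 − 0.41022×18.6 + 0.007991×18.6² − 7.7774×10⁻⁵×18.6³ = 9.286 mg/L.

C_s ≈ 9.29 mg/L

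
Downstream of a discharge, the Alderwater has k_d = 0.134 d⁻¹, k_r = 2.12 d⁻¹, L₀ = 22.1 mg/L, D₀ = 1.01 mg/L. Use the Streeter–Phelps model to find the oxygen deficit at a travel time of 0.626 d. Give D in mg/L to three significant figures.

D ≈ 1.24 mg/L

k_d L₀/(k_r−k_d) = 0.134×22.1/(2.12−0.134) = 2.961/1.986 = 1.491 mg/L.
e^(−k_d t) = e^(−0.134×0.6260) = 0.9195; e^(−k_r t) = e^(−2.12×0.6260) = 0.2652.
D = 1.491 × (0.9195 − 0.2652) + 1.01 × 0.2652 = 0.9756 + 0.2679 = 1.244 mg/L.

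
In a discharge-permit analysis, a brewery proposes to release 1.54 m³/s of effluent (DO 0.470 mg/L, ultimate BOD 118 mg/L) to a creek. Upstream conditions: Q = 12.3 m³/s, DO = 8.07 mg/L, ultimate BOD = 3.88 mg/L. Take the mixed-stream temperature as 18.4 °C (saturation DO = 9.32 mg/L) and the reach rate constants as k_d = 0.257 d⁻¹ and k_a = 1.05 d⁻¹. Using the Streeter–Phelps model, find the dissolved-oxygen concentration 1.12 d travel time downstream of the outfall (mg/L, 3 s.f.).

DO ≈ 6.30 mg/L

Mixed DO = (12.3×8.07 + 1.54×0.470)/(12.3+1.54) = 99.98/13.84 = 7.224 mg/L.
Mixed L₀ = (12.3×3.88 + 1.54×118)/(13.84) = 229.4/13.84 = 16.58 mg/L.
Initial deficit D₀ = C_s − DO₀ = 9.32 − 7.224 = 2.096 mg/L.
D(1.12) = [0.257×16.58/(1.05−0.257)](e^(−0.257×1.12) − e^(−1.05×1.12)) + 2.096 e^(−1.05×1.12)
= 5.373 × (0.7499 − 0.3085) + 2.096 × 0.3085 = 3.018 mg/L.
DO = 9.32 − 3.018 = 6.302 mg/L.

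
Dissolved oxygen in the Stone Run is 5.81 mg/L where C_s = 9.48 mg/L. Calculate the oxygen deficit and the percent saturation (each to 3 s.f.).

D = C_s − C = 9.48 − 5.81 = 3.67 mg/L.
% saturation = 5.81/9.48 × 100 = 61.3 %.

D ≈ 3.67 mg/L; 61.3 % saturation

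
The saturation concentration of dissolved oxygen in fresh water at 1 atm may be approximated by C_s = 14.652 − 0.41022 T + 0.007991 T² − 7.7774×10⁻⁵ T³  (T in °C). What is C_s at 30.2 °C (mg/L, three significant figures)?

C_s ≈ 7.41 mg/L

C_s = 14.652 − 0.41022×30.2 + 0.007991×30.2² − 7.7774×10⁻⁵×30.2³ = 7.409 mg/L.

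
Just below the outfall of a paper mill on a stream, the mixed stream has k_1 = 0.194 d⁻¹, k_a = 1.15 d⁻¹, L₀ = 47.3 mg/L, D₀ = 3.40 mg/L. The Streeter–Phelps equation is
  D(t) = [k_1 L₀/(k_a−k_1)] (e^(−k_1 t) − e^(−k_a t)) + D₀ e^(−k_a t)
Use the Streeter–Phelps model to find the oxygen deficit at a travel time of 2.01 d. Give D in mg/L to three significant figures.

D ≈ 5.88 mg/L

k_1 L₀/(k_a−k_1) = 0.194×47.3/(1.15−0.194) = 9.176/0.9560 = 9.599 mg/L.
e^(−k_1 t) = e^(−0.194×2.010) = 0.6771; e^(−k_a t) = e^(−1.15×2.010) = 0.09911.
D = 9.599 × (0.6771 − 0.09911) + 3.40 × 0.09911 = 5.548 + 0.3370 = 5.885 mg/L.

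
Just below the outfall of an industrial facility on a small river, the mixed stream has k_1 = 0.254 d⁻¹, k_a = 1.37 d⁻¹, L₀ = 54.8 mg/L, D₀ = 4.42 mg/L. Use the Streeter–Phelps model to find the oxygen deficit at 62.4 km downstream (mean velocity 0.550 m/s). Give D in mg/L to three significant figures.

Travel time t = x/v = 62.4 km / (0.550 m/s) = 62400 m / 0.550 m/s = 113500 s = 1.313 d.
k_1 L₀/(k_a−k_1) = 0.254×54.8/(1.37−0.254) = 13.92/1.116 = 12.47 mg/L.
e^(−k_1 t) = e^(−0.254×1.313) = 0.7164; e^(−k_a t) = e^(−1.37×1.313) = 0.1655.
D = 12.47 × (0.7164 − 0.1655) + 4.42 × 0.1655 = 6.871 + 0.7314 = 7.603 mg/L.

D ≈ 7.60 mg/L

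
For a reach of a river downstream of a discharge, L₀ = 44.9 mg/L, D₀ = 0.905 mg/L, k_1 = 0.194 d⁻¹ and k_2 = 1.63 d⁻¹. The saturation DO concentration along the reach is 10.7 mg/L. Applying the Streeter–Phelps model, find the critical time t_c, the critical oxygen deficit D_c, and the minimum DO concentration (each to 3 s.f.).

t_c ≈ 1.37 d; D_c ≈ 4.10 mg/L; min DO ≈ 6.60 mg/L

At the critical point dD/dt = 0, so k_1 L₀ e^(−k_1 t) = k_2 D. Substituting D(t) from the Streeter–Phelps equation and solving for t gives
t_c = ln[(k_2/k_1)(1 − D₀(k_2−k_1)/(k_1 L₀))] / (k_2−k_1).
Here k_2−k_1 = 1.436 d⁻¹ and 1 − D₀(k_2−k_1)/(k_1 L₀) = 1 − 0.905×1.436/(0.194×44.9) = 0.8508, so
t_c = ln(8.402 × 0.8508) / 1.436 = 1.967 / 1.436 = 1.370 d.
D_c = (k_1/k_2) L₀ e^(−k_1 t_c) = (0.194/1.63) × 44.9 × e^(−0.194×1.370) = 0.1190 × 44.9 × 0.7667 = 4.097 mg/L.
Minimum DO = C_s − D_c = 10.7 − 4.097 = 6.603 mg/L.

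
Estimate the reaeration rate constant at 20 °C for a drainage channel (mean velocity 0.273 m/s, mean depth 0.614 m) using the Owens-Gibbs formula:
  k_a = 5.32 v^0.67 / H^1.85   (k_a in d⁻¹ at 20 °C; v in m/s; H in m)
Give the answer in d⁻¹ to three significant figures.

k_a ≈ 5.50 d⁻¹

k_a = 5.32 × 0.273^0.67 / 0.614^1.85 = 5.32 × 0.4190 / 0.4056 = 5.496 d⁻¹.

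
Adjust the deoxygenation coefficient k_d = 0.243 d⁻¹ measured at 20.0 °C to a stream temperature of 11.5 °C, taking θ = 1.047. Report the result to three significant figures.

k_d(T₂) = k_d(T₁) · θ^(T₂−T₁) = 0.243 × 1.047^(11.5−20.0)
= 0.243 × 1.047^-8.50 = 0.243 × 0.6768 = 0.1645 d⁻¹.

k_d ≈ 0.164 d⁻¹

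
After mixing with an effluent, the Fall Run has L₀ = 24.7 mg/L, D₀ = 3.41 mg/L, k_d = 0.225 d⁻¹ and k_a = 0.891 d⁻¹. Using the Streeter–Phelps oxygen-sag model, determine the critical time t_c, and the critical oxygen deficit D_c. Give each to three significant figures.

t_c ≈ 1.28 d; D_c ≈ 4.68 mg/L

With k_a/k_d = 3.960 and 1 − D₀(k_a−k_d)/(k_d L₀) = 0.5914,
t_c = ln(3.960 × 0.5914) / (0.891 − 0.225) = ln(2.342) / 0.6660 = 0.8509/0.6660 = 1.278 d.
D_c = (k_d/k_a) L₀ e^(−k_d t_c) = (0.225/0.891) × 24.7 × e^(−0.225×1.278) = 0.2525 × 24.7 × 0.7502 = 4.679 mg/L.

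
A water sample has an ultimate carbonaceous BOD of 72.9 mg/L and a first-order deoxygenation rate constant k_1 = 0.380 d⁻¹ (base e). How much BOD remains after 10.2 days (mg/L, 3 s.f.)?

L ≈ 1.51 mg/L

L_t = L₀ e^(−k_1 t) = 72.9 × e^(−0.380×10.2) = 72.9 × 0.02073 = 1.511 mg/L.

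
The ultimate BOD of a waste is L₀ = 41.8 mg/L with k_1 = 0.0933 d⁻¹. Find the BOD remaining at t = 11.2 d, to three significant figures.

L_t = L₀ e^(−k_1 t) = 41.8 × e^(−0.0933×11.2) = 41.8 × 0.3517 = 14.70 mg/L.

L ≈ 14.7 mg/L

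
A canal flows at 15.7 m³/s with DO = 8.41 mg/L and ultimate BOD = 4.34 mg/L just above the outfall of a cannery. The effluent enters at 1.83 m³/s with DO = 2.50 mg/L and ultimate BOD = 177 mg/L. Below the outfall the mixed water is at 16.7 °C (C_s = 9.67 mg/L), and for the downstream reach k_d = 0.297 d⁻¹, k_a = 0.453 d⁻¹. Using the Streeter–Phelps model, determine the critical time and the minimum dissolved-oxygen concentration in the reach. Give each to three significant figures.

t_c ≈ 2.42 d; minimum DO ≈ 2.52 mg/L

Mixed DO = (15.7×8.41 + 1.83×2.50)/(15.7+1.83) = 136.6/17.53 = 7.793 mg/L.
Mixed L₀ = (15.7×4.34 + 1.83×177)/(17.53) = 392.0/17.53 = 22.36 mg/L.
Initial deficit D₀ = C_s − DO₀ = 9.67 − 7.793 = 1.877 mg/L.
t_c = (1/0.1560) ln[(0.453/0.297)(1 − 1.877×0.1560/(0.297×22.36))] = 6.410 × ln(1.458) = 2.417 d.
D_c = (0.297/0.453) × 22.36 × e^(−0.297×2.417) = 0.6556 × 22.36 × 0.4878 = 7.152 mg/L.
Minimum DO = 9.67 − 7.152 = 2.518 mg/L.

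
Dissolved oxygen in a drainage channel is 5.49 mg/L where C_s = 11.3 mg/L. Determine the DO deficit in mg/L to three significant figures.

D ≈ 5.81 mg/L

D = C_s − C = 11.3 − 5.49 = 5.81 mg/L.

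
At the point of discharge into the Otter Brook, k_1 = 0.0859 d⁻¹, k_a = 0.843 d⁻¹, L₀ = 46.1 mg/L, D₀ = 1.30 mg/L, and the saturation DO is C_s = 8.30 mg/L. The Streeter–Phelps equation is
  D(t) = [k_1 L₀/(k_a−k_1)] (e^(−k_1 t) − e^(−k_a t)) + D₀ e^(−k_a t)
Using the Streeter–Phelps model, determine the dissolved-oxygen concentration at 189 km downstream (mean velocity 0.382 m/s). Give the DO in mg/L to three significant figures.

Travel time t = x/v = 189 km / (0.382 m/s) = 189000 m / 0.382 m/s = 494800 s = 5.726 d.
k_1 L₀/(k_a−k_1) = 0.0859×46.1/(0.843−0.0859) = 3.960/0.7571 = 5.230 mg/L.
e^(−k_1 t) = e^(−0.0859×5.726) = 0.6115; e^(−k_a t) = e^(−0.843×5.726) = 0.008007.
D = 5.230 × (0.6115 − 0.008007) + 1.30 × 0.008007 = 3.156 + 0.01041 = 3.167 mg/L.
DO = C_s − D = 8.30 − 3.167 = 5.133 mg/L.

DO ≈ 5.13 mg/L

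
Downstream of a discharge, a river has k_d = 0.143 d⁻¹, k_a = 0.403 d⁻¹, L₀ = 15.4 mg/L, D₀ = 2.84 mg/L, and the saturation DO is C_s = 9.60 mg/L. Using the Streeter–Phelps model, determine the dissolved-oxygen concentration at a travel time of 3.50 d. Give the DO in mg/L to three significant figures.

k_d L₀/(k_a−k_d) = 0.143×15.4/(0.403−0.143) = 2.202/0.2600 = 8.470 mg/L.
e^(−k_d t) = e^(−0.143×3.500) = 0.6062; e^(−k_a t) = e^(−0.403×3.500) = 0.2440.
D = 8.470 × (0.6062 − 0.2440) + 2.84 × 0.2440 = 3.068 + 0.6930 = 3.761 mg/L.
DO = C_s − D = 9.60 − 3.761 = 5.839 mg/L.

DO ≈ 5.84 mg/L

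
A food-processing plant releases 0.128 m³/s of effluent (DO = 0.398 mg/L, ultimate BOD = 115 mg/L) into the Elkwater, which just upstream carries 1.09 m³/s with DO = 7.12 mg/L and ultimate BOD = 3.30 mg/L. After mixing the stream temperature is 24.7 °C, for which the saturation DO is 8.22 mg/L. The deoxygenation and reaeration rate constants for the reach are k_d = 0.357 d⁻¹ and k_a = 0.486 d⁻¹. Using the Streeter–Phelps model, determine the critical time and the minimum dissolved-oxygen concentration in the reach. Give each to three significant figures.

Mixed DO = (1.09×7.12 + 0.128×0.398)/(1.09+0.128) = 7.812/1.218 = 6.414 mg/L.
Mixed L₀ = (1.09×3.30 + 0.128×115)/(1.218) = 18.32/1.218 = 15.04 mg/L.
Initial deficit D₀ = C_s − DO₀ = 8.22 − 6.414 = 1.806 mg/L.
t_c = (1/0.1290) ln[(0.486/0.357)(1 − 1.806×0.1290/(0.357×15.04))] = 7.752 × ln(1.302) = 2.047 d.
D_c = (0.357/0.486) × 15.04 × e^(−0.357×2.047) = 0.7346 × 15.04 × 0.4815 = 5.319 mg/L.
Minimum DO = 8.22 − 5.319 = 2.901 mg/L.

t_c ≈ 2.05 d; minimum DO ≈ 2.90 mg/L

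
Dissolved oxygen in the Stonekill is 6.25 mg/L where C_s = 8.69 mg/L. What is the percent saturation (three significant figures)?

% saturation = C/C_s × 100 = 6.25/8.69 × 100 = 71.9 %.

71.9 % saturation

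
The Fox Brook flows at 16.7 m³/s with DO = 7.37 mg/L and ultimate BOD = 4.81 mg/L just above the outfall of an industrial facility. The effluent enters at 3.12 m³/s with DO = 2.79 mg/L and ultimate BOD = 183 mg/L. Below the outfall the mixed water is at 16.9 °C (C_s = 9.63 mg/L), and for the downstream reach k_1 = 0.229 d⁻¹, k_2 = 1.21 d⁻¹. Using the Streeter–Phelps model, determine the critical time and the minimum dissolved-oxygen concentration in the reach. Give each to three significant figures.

t_c ≈ 1.20 d; minimum DO ≈ 4.90 mg/L

Mixed DO = (16.7×7.37 + 3.12×2.79)/(16.7+3.12) = 131.8/19.82 = 6.649 mg/L.
Mixed L₀ = (16.7×4.81 + 3.12×183)/(19.82) = 651.3/19.82 = 32.86 mg/L.
Initial deficit D₀ = C_s − DO₀ = 9.63 − 6.649 = 2.981 mg/L.
t_c = (1/0.9810) ln[(1.21/0.229)(1 − 2.981×0.9810/(0.229×32.86))] = 1.019 × ln(3.230) = 1.195 d.
D_c = (0.229/1.21) × 32.86 × e^(−0.229×1.195) = 0.1893 × 32.86 × 0.7605 = 4.730 mg/L.
Minimum DO = 9.63 − 4.730 = 4.900 mg/L.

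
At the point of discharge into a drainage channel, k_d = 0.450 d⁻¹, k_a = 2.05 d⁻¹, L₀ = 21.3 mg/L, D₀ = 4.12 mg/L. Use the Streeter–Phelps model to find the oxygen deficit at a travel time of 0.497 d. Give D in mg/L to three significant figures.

k_d L₀/(k_a−k_d) = 0.450×21.3/(2.05−0.450) = 9.585/1.600 = 5.991 mg/L.
e^(−k_d t) = e^(−0.450×0.4970) = 0.7996; e^(−k_a t) = e^(−2.05×0.4970) = 0.3610.
D = 5.991 × (0.7996 − 0.3610) + 4.12 × 0.3610 = 2.627 + 1.487 = 4.115 mg/L.

D ≈ 4.11 mg/L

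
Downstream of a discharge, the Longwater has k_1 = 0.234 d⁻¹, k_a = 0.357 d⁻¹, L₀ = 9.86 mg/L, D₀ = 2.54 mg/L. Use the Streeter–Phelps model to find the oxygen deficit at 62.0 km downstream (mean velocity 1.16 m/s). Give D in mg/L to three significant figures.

Travel time t = x/v = 62.0 km / (1.16 m/s) = 62000 m / 1.16 m/s = 53450 s = 0.6186 d.
k_1 L₀/(k_a−k_1) = 0.234×9.86/(0.357−0.234) = 2.307/0.1230 = 18.76 mg/L.
e^(−k_1 t) = e^(−0.234×0.6186) = 0.8652; e^(−k_a t) = e^(−0.357×0.6186) = 0.8018.
D = 18.76 × (0.8652 − 0.8018) + 2.54 × 0.8018 = 1.189 + 2.037 = 3.226 mg/L.

D ≈ 3.23 mg/L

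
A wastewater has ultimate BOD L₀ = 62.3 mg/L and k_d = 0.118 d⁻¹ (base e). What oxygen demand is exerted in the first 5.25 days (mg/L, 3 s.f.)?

y ≈ 28.8 mg/L

y_t = L₀(1 − e^(−k_d t)) = 62.3 × (1 − e^(−0.118×5.25))
= 62.3 × (1 − 0.5382) = 62.3 × 0.4618 = 28.77 mg/L.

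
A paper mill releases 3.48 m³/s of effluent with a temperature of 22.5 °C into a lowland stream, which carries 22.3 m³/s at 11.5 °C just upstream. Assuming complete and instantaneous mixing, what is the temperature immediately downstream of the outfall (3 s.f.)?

13.0 °C

Flow-weighted mixing: C = (Q_r C_r + Q_w C_w)/(Q_r + Q_w)
= (22.3×11.5 + 3.48×22.5)/(22.3 + 3.48) = 334.8/25.78 = 12.98 °C.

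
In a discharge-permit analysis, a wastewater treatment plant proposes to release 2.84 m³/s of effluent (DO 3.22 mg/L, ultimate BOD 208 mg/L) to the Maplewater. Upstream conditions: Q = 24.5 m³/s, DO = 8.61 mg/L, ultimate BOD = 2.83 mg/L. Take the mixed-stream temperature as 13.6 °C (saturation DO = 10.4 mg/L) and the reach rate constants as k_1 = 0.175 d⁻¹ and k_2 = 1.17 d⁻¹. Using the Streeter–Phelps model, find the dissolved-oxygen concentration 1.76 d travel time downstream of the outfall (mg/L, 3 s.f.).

DO ≈ 7.52 mg/L

Mixed DO = (24.5×8.61 + 2.84×3.22)/(24.5+2.84) = 220.1/27.34 = 8.050 mg/L.
Mixed L₀ = (24.5×2.83 + 2.84×208)/(27.34) = 660.1/27.34 = 24.14 mg/L.
Initial deficit D₀ = C_s − DO₀ = 10.4 − 8.050 = 2.350 mg/L.
D(1.76) = [0.175×24.14/(1.17−0.175)](e^(−0.175×1.76) − e^(−1.17×1.76)) + 2.350 e^(−1.17×1.76)
= 4.246 × (0.7349 − 0.1276) + 2.350 × 0.1276 = 2.879 mg/L.
DO = 10.4 − 2.879 = 7.521 mg/L.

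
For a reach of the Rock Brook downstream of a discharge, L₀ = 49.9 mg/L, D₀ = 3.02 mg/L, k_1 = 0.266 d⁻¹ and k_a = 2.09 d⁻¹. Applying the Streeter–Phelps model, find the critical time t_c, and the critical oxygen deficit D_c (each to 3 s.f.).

t_c ≈ 0.836 d; D_c ≈ 5.08 mg/L

t_c = [1/(k_a−k_1)] ln[(k_a/k_1)(1 − D₀(k_a−k_1)/(k_1 L₀))]
= [1/(2.09−0.266)] ln[(2.09/0.266)(1 − 3.02×1.824/(0.266×49.9))]
= (1/1.824) ln[7.857 × 0.5850] = 0.5482 × ln(4.596) = 0.5482 × 1.525 = 0.8362 d.
D_c = (k_1/k_a) L₀ e^(−k_1 t_c) = (0.266/2.09) × 49.9 × e^(−0.266×0.8362) = 0.1273 × 49.9 × 0.8006 = 5.084 mg/L.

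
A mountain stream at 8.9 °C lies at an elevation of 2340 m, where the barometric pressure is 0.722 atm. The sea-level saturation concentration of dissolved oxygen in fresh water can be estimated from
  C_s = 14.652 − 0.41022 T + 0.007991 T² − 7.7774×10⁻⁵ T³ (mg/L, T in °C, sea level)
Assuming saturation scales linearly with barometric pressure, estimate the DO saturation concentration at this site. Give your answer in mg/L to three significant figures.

C_s ≈ 8.36 mg/L

At sea level: C_s = 14.652 − 0.41022×8.9 + 0.007991×8.9² − 7.7774×10⁻⁵×8.9³ = 11.58 mg/L.
Pressure correction: C_s' = 11.58 × 0.722 = 8.360 mg/L.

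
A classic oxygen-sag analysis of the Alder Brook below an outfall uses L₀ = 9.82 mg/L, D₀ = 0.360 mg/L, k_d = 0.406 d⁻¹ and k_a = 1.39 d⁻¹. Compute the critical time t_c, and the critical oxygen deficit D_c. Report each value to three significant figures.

t_c ≈ 1.16 d; D_c ≈ 1.79 mg/L

At the critical point dD/dt = 0, so k_d L₀ e^(−k_d t) = k_a D. Substituting D(t) from the Streeter–Phelps equation and solving for t gives
t_c = ln[(k_a/k_d)(1 − D₀(k_a−k_d)/(k_d L₀))] / (k_a−k_d).
Here k_a−k_d = 0.9840 d⁻¹ and 1 − D₀(k_a−k_d)/(k_d L₀) = 1 − 0.360×0.9840/(0.406×9.82) = 0.9111, so
t_c = ln(3.424 × 0.9111) / 0.9840 = 1.138 / 0.9840 = 1.156 d.
D_c = (k_d/k_a) L₀ e^(−k_d t_c) = (0.406/1.39) × 9.82 × e^(−0.406×1.156) = 0.2921 × 9.82 × 0.6254 = 1.794 mg/L.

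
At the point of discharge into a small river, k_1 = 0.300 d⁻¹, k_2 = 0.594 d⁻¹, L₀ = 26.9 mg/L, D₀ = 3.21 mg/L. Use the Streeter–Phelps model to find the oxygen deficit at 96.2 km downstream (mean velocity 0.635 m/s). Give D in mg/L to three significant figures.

Travel time t = x/v = 96.2 km / (0.635 m/s) = 96200 m / 0.635 m/s = 151500 s = 1.753 d.
k_1 L₀/(k_2−k_1) = 0.300×26.9/(0.594−0.300) = 8.070/0.2940 = 27.45 mg/L.
e^(−k_1 t) = e^(−0.300×1.753) = 0.5909; e^(−k_2 t) = e^(−0.594×1.753) = 0.3529.
D = 27.45 × (0.5909 − 0.3529) + 3.21 × 0.3529 = 6.534 + 1.133 = 7.667 mg/L.

D ≈ 7.67 mg/L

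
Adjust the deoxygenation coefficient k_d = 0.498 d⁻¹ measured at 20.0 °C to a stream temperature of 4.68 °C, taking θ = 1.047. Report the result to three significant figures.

k_d(T₂) = k_d(T₁) · θ^(T₂−T₁) = 0.498 × 1.047^(4.68−20.0)
= 0.498 × 1.047^-15.3 = 0.498 × 0.4948 = 0.2464 d⁻¹.

k_d ≈ 0.246 d⁻¹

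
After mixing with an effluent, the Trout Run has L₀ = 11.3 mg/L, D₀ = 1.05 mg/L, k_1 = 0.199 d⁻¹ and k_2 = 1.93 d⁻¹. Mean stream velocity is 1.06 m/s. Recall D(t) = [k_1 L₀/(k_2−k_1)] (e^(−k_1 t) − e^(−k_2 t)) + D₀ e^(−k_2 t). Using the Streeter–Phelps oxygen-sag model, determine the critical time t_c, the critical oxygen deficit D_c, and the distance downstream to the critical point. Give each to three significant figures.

At the critical point dD/dt = 0, so k_1 L₀ e^(−k_1 t) = k_2 D. Substituting D(t) from the Streeter–Phelps equation and solving for t gives
t_c = ln[(k_2/k_1)(1 − D₀(k_2−k_1)/(k_1 L₀))] / (k_2−k_1).
Here k_2−k_1 = 1.731 d⁻¹ and 1 − D₀(k_2−k_1)/(k_1 L₀) = 1 − 1.05×1.731/(0.199×11.3) = 0.1917, so
t_c = ln(9.698 × 0.1917) / 1.731 = 0.6203 / 1.731 = 0.3584 d.
D_c = (k_1/k_2) L₀ e^(−k_1 t_c) = (0.199/1.93) × 11.3 × e^(−0.199×0.3584) = 0.1031 × 11.3 × 0.9312 = 1.085 mg/L.
x_c = v t_c = 1.06 m/s × 0.3584 d × 86400 s/d = 32820 m ≈ 32.8 km.

t_c ≈ 0.358 d; D_c ≈ 1.08 mg/L; x_c ≈ 32.8 km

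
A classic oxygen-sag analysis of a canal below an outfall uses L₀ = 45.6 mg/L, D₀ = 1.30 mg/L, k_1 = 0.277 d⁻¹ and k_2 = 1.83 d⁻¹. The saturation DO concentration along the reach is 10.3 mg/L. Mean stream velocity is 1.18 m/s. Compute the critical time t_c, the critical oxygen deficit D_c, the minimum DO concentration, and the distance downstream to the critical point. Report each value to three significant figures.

t_c ≈ 1.10 d; D_c ≈ 5.08 mg/L; min DO ≈ 5.22 mg/L; x_c ≈ 113 km

With k_2/k_1 = 6.606 and 1 − D₀(k_2−k_1)/(k_1 L₀) = 0.8402,
t_c = ln(6.606 × 0.8402) / (1.83 − 0.277) = ln(5.551) / 1.553 = 1.714/1.553 = 1.104 d.
L(t_c) = L₀ e^(−k_1 t_c) = 45.6 × 0.7366 = 33.59 mg/L, and at the critical point k_2 D_c = k_1 L, so D_c = (0.277/1.83) × 33.59 = 5.084 mg/L.
Minimum DO = C_s − D_c = 10.3 − 5.084 = 5.216 mg/L.
x_c = v t_c = 1.18 m/s × 1.104 d × 86400 s/d = 112500 m ≈ 113 km.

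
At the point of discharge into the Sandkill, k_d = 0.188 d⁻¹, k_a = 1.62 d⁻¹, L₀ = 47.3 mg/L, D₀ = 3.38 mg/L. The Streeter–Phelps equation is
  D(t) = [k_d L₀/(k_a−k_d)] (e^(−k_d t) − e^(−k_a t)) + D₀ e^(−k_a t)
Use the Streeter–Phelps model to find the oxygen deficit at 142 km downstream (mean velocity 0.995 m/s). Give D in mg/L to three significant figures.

D ≈ 4.36 mg/L

Travel time t = x/v = 142 km / (0.995 m/s) = 142000 m / 0.995 m/s = 142700 s = 1.652 d.
k_d L₀/(k_a−k_d) = 0.188×47.3/(1.62−0.188) = 8.892/1.432 = 6.210 mg/L.
e^(−k_d t) = e^(−0.188×1.652) = 0.7331; e^(−k_a t) = e^(−1.62×1.652) = 0.06885.
D = 6.210 × (0.7331 − 0.06885) + 3.38 × 0.06885 = 4.125 + 0.2327 = 4.357 mg/L.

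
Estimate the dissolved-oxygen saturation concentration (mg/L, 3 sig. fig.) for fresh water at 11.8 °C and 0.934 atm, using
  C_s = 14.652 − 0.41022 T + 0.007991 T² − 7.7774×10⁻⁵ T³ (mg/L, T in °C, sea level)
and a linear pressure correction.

C_s ≈ 10.1 mg/L

At sea level: C_s = 14.652 − 0.41022×11.8 + 0.007991×11.8² − 7.7774×10⁻⁵×11.8³ = 10.80 mg/L.
Pressure correction: C_s' = 10.80 × 0.934 = 10.08 mg/L.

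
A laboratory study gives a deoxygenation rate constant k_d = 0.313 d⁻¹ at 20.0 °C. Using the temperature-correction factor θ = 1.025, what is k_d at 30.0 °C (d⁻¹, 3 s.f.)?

k_d ≈ 0.401 d⁻¹

k_d(T₂) = k_d(T₁) · θ^(T₂−T₁) = 0.313 × 1.025^(30.0−20.0)
= 0.313 × 1.025^10.0 = 0.313 × 1.280 = 0.4007 d⁻¹.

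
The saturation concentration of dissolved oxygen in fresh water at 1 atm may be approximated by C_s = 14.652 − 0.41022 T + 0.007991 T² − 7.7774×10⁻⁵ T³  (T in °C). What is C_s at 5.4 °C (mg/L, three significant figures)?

C_s ≈ 12.7 mg/L

C_s = 14.652 − 0.41022×5.4 + 0.007991×5.4² − 7.7774×10⁻⁵×5.4³ = 12.66 mg/L.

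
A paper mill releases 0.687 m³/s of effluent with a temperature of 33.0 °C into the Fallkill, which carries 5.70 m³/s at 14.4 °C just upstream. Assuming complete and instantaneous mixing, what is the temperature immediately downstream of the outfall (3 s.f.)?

Flow-weighted mixing: C = (Q_r C_r + Q_w C_w)/(Q_r + Q_w)
= (5.70×14.4 + 0.687×33.0)/(5.70 + 0.687) = 104.8/6.387 = 16.40 °C.

16.4 °C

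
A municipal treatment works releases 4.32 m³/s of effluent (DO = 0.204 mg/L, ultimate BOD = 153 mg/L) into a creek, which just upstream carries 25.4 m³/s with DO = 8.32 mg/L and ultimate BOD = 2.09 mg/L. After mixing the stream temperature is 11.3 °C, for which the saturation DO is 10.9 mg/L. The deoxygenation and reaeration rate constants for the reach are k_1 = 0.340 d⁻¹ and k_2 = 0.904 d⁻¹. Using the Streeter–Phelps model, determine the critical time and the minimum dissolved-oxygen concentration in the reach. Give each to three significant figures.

Mixed DO = (25.4×8.32 + 4.32×0.204)/(25.4+4.32) = 212.2/29.72 = 7.140 mg/L.
Mixed L₀ = (25.4×2.09 + 4.32×153)/(29.72) = 714.0/29.72 = 24.03 mg/L.
Initial deficit D₀ = C_s − DO₀ = 10.9 − 7.140 = 3.760 mg/L.
t_c = (1/0.5640) ln[(0.904/0.340)(1 − 3.760×0.5640/(0.340×24.03))] = 1.773 × ln(1.969) = 1.201 d.
D_c = (0.340/0.904) × 24.03 × e^(−0.340×1.201) = 0.3761 × 24.03 × 0.6648 = 6.007 mg/L.
Minimum DO = 10.9 − 6.007 = 4.893 mg/L.

t_c ≈ 1.20 d; minimum DO ≈ 4.89 mg/L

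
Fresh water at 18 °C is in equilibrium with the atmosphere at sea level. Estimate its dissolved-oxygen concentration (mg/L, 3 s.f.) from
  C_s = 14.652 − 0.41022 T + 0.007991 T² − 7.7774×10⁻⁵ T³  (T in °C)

C_s ≈ 9.40 mg/L

C_s = 14.652 − 0.41022×18 + 0.007991×18² − 7.7774×10⁻⁵×18³ = 9.404 mg/L.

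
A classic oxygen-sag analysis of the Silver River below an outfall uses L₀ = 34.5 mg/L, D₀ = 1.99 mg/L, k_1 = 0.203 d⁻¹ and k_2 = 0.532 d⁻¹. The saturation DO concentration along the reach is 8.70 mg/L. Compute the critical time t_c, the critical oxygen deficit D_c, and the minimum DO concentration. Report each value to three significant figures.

At the critical point dD/dt = 0, so k_1 L₀ e^(−k_1 t) = k_2 D. Substituting D(t) from the Streeter–Phelps equation and solving for t gives
t_c = ln[(k_2/k_1)(1 − D₀(k_2−k_1)/(k_1 L₀))] / (k_2−k_1).
Here k_2−k_1 = 0.3290 d⁻¹ and 1 − D₀(k_2−k_1)/(k_1 L₀) = 1 − 1.99×0.3290/(0.203×34.5) = 0.9065, so
t_c = ln(2.621 × 0.9065) / 0.3290 = 0.8653 / 0.3290 = 2.630 d.
D_c = (k_1/k_2) L₀ e^(−k_1 t_c) = (0.203/0.532) × 34.5 × e^(−0.203×2.630) = 0.3816 × 34.5 × 0.5863 = 7.718 mg/L.
Minimum DO = C_s − D_c = 8.70 − 7.718 = 0.9815 mg/L.

t_c ≈ 2.63 d; D_c ≈ 7.72 mg/L; min DO ≈ 0.982 mg/L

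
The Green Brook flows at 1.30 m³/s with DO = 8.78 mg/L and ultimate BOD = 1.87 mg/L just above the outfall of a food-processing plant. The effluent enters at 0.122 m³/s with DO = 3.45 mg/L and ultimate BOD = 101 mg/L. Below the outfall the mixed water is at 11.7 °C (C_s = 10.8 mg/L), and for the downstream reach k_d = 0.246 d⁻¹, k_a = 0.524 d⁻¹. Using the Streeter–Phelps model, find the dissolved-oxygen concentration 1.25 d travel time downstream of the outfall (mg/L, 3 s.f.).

DO ≈ 7.53 mg/L

Mixed DO = (1.30×8.78 + 0.122×3.45)/(1.30+0.122) = 11.83/1.422 = 8.323 mg/L.
Mixed L₀ = (1.30×1.87 + 0.122×101)/(1.422) = 14.75/1.422 = 10.37 mg/L.
Initial deficit D₀ = C_s − DO₀ = 10.8 − 8.323 = 2.477 mg/L.
D(1.25) = [0.246×10.37/(0.524−0.246)](e^(−0.246×1.25) − e^(−0.524×1.25)) + 2.477 e^(−0.524×1.25)
= 9.181 × (0.7353 − 0.5194) + 2.477 × 0.5194 = 3.268 mg/L.
DO = 10.8 − 3.268 = 7.532 mg/L.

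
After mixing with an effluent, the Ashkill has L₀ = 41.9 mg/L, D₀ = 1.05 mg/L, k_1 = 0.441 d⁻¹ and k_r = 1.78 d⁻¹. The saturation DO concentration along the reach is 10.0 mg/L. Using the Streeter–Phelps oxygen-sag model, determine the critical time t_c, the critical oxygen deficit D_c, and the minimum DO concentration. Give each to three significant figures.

t_c ≈ 0.983 d; D_c ≈ 6.73 mg/L; min DO ≈ 3.27 mg/L

t_c = [1/(k_r−k_1)] ln[(k_r/k_1)(1 − D₀(k_r−k_1)/(k_1 L₀))]
= [1/(1.78−0.441)] ln[(1.78/0.441)(1 − 1.05×1.339/(0.441×41.9))]
= (1/1.339) ln[4.036 × 0.9239] = 0.7468 × ln(3.729) = 0.7468 × 1.316 = 0.9830 d.
L(t_c) = L₀ e^(−k_1 t_c) = 41.9 × 0.6482 = 27.16 mg/L, and at the critical point k_r D_c = k_1 L, so D_c = (0.441/1.78) × 27.16 = 6.729 mg/L.
Minimum DO = C_s − D_c = 10.0 − 6.729 = 3.271 mg/L.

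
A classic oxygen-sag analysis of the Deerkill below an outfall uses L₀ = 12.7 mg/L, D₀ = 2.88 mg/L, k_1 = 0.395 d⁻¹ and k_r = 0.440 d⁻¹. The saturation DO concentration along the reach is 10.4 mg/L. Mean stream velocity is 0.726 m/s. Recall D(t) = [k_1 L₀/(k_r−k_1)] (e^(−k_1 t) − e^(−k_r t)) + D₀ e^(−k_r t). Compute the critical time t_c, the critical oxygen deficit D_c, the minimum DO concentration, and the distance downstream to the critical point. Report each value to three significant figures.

t_c ≈ 1.82 d; D_c ≈ 5.56 mg/L; min DO ≈ 4.84 mg/L; x_c ≈ 114 km

With k_r/k_1 = 1.114 and 1 − D₀(k_r−k_1)/(k_1 L₀) = 0.9742,
t_c = ln(1.114 × 0.9742) / (0.440 − 0.395) = ln(1.085) / 0.04500 = 0.08171/0.04500 = 1.816 d.
L(t_c) = L₀ e^(−k_1 t_c) = 12.7 × 0.4881 = 6.199 mg/L, and at the critical point k_r D_c = k_1 L, so D_c = (0.395/0.440) × 6.199 = 5.565 mg/L.
Minimum DO = C_s − D_c = 10.4 − 5.565 = 4.835 mg/L.
x_c = v t_c = 0.726 m/s × 1.816 d × 86400 s/d = 113900 m ≈ 114 km.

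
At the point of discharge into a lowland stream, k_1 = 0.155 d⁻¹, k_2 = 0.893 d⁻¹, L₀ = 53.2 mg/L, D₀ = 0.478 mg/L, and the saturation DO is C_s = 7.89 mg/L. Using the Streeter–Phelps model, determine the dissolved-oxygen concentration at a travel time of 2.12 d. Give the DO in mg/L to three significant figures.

DO ≈ 1.46 mg/L

k_1 L₀/(k_2−k_1) = 0.155×53.2/(0.893−0.155) = 8.246/0.7380 = 11.17 mg/L.
e^(−k_1 t) = e^(−0.155×2.120) = 0.7199; e^(−k_2 t) = e^(−0.893×2.120) = 0.1506.
D = 11.17 × (0.7199 − 0.1506) + 0.478 × 0.1506 = 6.361 + 0.07198 = 6.433 mg/L.
DO = C_s − D = 7.89 − 6.433 = 1.457 mg/L.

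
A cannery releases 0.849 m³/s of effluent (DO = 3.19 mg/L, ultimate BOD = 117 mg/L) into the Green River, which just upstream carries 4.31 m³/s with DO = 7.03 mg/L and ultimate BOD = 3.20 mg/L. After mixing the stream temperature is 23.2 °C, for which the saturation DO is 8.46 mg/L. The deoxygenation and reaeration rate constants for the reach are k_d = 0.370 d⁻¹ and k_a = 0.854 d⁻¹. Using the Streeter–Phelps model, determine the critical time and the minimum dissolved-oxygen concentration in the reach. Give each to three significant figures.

t_c ≈ 1.46 d; minimum DO ≈ 2.92 mg/L

Mixed DO = (4.31×7.03 + 0.849×3.19)/(4.31+0.849) = 33.01/5.159 = 6.398 mg/L.
Mixed L₀ = (4.31×3.20 + 0.849×117)/(5.159) = 113.1/5.159 = 21.93 mg/L.
Initial deficit D₀ = C_s − DO₀ = 8.46 − 6.398 = 2.062 mg/L.
t_c = (1/0.4840) ln[(0.854/0.370)(1 − 2.062×0.4840/(0.370×21.93))] = 2.066 × ln(2.024) = 1.457 d.
D_c = (0.370/0.854) × 21.93 × e^(−0.370×1.457) = 0.4333 × 21.93 × 0.5833 = 5.541 mg/L.
Minimum DO = 8.46 − 5.541 = 2.919 mg/L.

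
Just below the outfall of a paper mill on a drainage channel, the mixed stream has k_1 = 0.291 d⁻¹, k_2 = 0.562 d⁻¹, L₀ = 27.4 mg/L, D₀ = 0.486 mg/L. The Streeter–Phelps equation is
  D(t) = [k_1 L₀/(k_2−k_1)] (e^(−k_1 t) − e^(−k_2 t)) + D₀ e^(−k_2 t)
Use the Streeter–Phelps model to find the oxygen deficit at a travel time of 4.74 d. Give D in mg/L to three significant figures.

k_1 L₀/(k_2−k_1) = 0.291×27.4/(0.562−0.291) = 7.973/0.2710 = 29.42 mg/L.
e^(−k_1 t) = e^(−0.291×4.740) = 0.2517; e^(−k_2 t) = e^(−0.562×4.740) = 0.06968.
D = 29.42 × (0.2517 − 0.06968) + 0.486 × 0.06968 = 5.357 + 0.03386 = 5.391 mg/L.

D ≈ 5.39 mg/L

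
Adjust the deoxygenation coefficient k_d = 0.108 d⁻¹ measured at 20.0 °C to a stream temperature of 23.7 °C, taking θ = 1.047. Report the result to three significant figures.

k_d ≈ 0.128 d⁻¹

k_d(T₂) = k_d(T₁) · θ^(T₂−T₁) = 0.108 × 1.047^(23.7−20.0)
= 0.108 × 1.047^3.70 = 0.108 × 1.185 = 0.1280 d⁻¹.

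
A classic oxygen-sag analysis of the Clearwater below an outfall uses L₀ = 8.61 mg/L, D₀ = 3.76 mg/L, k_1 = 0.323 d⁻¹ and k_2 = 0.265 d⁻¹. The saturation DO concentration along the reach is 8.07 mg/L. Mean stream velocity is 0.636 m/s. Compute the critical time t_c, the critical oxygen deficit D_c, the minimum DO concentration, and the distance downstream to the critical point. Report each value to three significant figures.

With k_2/k_1 = 0.8204 and 1 − D₀(k_2−k_1)/(k_1 L₀) = 1.078,
t_c = ln(0.8204 × 1.078) / (0.265 − 0.323) = ln(0.8848) / -0.05800 = -0.1224/-0.05800 = 2.111 d.
D_c = (k_1/k_2) L₀ e^(−k_1 t_c) = (0.323/0.265) × 8.61 × e^(−0.323×2.111) = 1.219 × 8.61 × 0.5057 = 5.307 mg/L.
Minimum DO = C_s − D_c = 8.07 − 5.307 = 2.763 mg/L.
x_c = v t_c = 0.636 m/s × 2.111 d × 86400 s/d = 116000 m ≈ 116 km.

t_c ≈ 2.11 d; D_c ≈ 5.31 mg/L; min DO ≈ 2.76 mg/L; x_c ≈ 116 km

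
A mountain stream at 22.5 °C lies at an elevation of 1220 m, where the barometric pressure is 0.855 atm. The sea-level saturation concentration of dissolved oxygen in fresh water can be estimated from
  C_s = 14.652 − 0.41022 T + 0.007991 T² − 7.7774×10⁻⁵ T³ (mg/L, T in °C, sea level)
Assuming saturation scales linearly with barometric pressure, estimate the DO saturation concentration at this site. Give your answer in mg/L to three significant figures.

C_s ≈ 7.34 mg/L

At sea level: C_s = 14.652 − 0.41022×22.5 + 0.007991×22.5² − 7.7774×10⁻⁵×22.5³ = 8.582 mg/L.
Pressure correction: C_s' = 8.582 × 0.855 = 7.337 mg/L.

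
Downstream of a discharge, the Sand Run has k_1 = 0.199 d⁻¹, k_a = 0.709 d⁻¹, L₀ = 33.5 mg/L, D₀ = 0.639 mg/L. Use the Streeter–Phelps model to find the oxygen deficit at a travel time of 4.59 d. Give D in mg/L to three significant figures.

k_1 L₀/(k_a−k_1) = 0.199×33.5/(0.709−0.199) = 6.667/0.5100 = 13.07 mg/L.
e^(−k_1 t) = e^(−0.199×4.590) = 0.4012; e^(−k_a t) = e^(−0.709×4.590) = 0.03861.
D = 13.07 × (0.4012 − 0.03861) + 0.639 × 0.03861 = 4.739 + 0.02467 = 4.764 mg/L.

D ≈ 4.76 mg/L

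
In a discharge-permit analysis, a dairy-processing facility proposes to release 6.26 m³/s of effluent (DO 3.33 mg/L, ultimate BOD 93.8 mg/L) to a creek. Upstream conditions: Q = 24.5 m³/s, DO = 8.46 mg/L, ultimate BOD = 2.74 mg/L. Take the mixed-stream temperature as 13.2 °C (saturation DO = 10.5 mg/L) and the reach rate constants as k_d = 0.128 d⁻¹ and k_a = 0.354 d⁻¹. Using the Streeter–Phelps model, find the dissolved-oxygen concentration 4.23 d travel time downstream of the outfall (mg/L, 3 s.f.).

DO ≈ 5.49 mg/L

Mixed DO = (24.5×8.46 + 6.26×3.33)/(24.5+6.26) = 228.1/30.76 = 7.416 mg/L.
Mixed L₀ = (24.5×2.74 + 6.26×93.8)/(30.76) = 654.3/30.76 = 21.27 mg/L.
Initial deficit D₀ = C_s − DO₀ = 10.5 − 7.416 = 3.084 mg/L.
D(4.23) = [0.128×21.27/(0.354−0.128)](e^(−0.128×4.23) − e^(−0.354×4.23)) + 3.084 e^(−0.354×4.23)
= 12.05 × (0.5819 − 0.2237) + 3.084 × 0.2237 = 5.005 mg/L.
DO = 10.5 − 5.005 = 5.495 mg/L.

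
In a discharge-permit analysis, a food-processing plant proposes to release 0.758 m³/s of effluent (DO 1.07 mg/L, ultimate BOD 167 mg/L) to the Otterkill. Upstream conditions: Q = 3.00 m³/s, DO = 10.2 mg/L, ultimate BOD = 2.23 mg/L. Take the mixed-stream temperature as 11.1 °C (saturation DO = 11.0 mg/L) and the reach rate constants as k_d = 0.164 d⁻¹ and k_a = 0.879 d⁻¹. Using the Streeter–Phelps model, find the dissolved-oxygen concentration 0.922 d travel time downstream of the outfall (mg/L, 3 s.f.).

Mixed DO = (3.00×10.2 + 0.758×1.07)/(3.00+0.758) = 31.41/3.758 = 8.358 mg/L.
Mixed L₀ = (3.00×2.23 + 0.758×167)/(3.758) = 133.3/3.758 = 35.46 mg/L.
Initial deficit D₀ = C_s − DO₀ = 11.0 − 8.358 = 2.642 mg/L.
D(0.922) = [0.164×35.46/(0.879−0.164)](e^(−0.164×0.922) − e^(−0.879×0.922)) + 2.642 e^(−0.879×0.922)
= 8.135 × (0.8597 − 0.4447) + 2.642 × 0.4447 = 4.550 mg/L.
DO = 11.0 − 4.550 = 6.450 mg/L.

DO ≈ 6.45 mg/L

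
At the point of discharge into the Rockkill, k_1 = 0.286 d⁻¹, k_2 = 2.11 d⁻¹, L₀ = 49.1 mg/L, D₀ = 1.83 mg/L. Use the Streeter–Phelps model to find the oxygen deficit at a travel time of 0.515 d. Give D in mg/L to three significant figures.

D ≈ 4.66 mg/L

k_1 L₀/(k_2−k_1) = 0.286×49.1/(2.11−0.286) = 14.04/1.824 = 7.699 mg/L.
e^(−k_1 t) = e^(−0.286×0.5150) = 0.8630; e^(−k_2 t) = e^(−2.11×0.5150) = 0.3373.
D = 7.699 × (0.8630 − 0.3373) + 1.83 × 0.3373 = 4.047 + 0.6173 = 4.665 mg/L.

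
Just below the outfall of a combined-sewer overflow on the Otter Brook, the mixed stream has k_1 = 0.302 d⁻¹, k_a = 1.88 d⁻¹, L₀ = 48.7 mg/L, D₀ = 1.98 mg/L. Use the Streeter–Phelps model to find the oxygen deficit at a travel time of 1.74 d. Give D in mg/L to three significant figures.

D ≈ 5.23 mg/L

k_1 L₀/(k_a−k_1) = 0.302×48.7/(1.88−0.302) = 14.71/1.578 = 9.320 mg/L.
e^(−k_1 t) = e^(−0.302×1.740) = 0.5913; e^(−k_a t) = e^(−1.88×1.740) = 0.03796.
D = 9.320 × (0.5913 − 0.03796) + 1.98 × 0.03796 = 5.157 + 0.07516 = 5.232 mg/L.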